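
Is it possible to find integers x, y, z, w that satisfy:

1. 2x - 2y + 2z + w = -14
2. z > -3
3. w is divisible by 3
Yes

Take x = 0, y = 5, z = -2, w = 0. Substituting into each constraint:
  (1) 2(0) - 2(5) + 2(-2) + 0 = -14 ✓
  (2) -2 > -3 ✓
  (3) 0 = 3 × 0, remainder 0 ✓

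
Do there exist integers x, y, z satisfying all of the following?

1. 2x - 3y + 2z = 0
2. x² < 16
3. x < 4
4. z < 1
Yes

Take x = 0, y = 0, z = 0. Substituting into each constraint:
  (1) 2(0) - 3(0) + 2(0) = 0 ✓
  (2) x² = (0)² = 0, and 0 < 16 ✓
  (3) 0 < 4 ✓
  (4) 0 < 1 ✓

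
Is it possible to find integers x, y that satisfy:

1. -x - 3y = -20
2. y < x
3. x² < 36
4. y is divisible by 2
No

A contradictory subset is {-x - 3y = -20, y < x, x² < 36}. No integer assignment can satisfy these jointly:

  - -x - 3y = -20: is a linear equation tying the variables together
  - y < x: bounds one variable relative to another variable
  - x² < 36: restricts x to |x| ≤ 5

Propagating the comparison: y < x and x ≤ 5 give y ≤ 4. Range argument: with x ∈ [-5, 5], y ∈ [−∞, 4], the left side of the equation is at least -17, but the right side is -20 < -17. No integer solution exists.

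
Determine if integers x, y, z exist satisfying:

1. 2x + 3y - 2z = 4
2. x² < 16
Yes

Take x = 2, y = 0, z = 0. Substituting into each constraint:
  (1) 2(2) + 3(0) - 2(0) = 4 ✓
  (2) x² = (2)² = 4, and 4 < 16 ✓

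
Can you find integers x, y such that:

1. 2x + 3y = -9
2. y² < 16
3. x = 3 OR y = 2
No

The full constraint system is jointly infeasible over the integers. Each constraint and what it forces:

  - 2x + 3y = -9: is a linear equation tying the variables together
  - y² < 16: restricts y to |y| ≤ 3
  - x = 3 OR y = 2: forces a choice: either x = 3 or y = 2

Split on the disjunction (x = 3 OR y = 2):
  • If x = 3: the equation forces y = -5, but y² < 16 requires |y| ≤ 3.
  • If y = 2: with y = 2, every remaining term of the linear equation is divisible by 2, so the left side is ≡ 0 (mod 2); but the right side -15 ≡ 1 (mod 2). No integers can satisfy it.
Both branches are infeasible, so the system has no integer solution.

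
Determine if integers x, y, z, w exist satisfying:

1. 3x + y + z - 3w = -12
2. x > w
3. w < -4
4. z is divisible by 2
Yes

Take x = 0, y = -27, z = 0, w = -5. Substituting into each constraint:
  (1) 3(0) + (-27) + 0 - 3(-5) = -12 ✓
  (2) 0 > -5 ✓
  (3) -5 < -4 ✓
  (4) 0 = 2 × 0, remainder 0 ✓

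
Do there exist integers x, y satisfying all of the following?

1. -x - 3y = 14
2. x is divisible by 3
No

The full constraint system is jointly infeasible over the integers. Each constraint and what it forces:

  - -x - 3y = 14: is a linear equation tying the variables together
  - x is divisible by 3: restricts x to multiples of 3

Modular obstruction: writing x = 3x', every remaining term of the linear equation is divisible by 3, so the left side is ≡ 0 (mod 3); but the right side 14 ≡ 2 (mod 3). No integers can satisfy it.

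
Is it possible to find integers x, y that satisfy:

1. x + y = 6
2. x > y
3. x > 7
Yes

Take x = 8, y = -2. Substituting into each constraint:
  (1) 8 + (-2) = 6 ✓
  (2) 8 > -2 ✓
  (3) 8 > 7 ✓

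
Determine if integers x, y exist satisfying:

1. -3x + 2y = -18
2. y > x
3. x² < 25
No

The full constraint system is jointly infeasible over the integers. Each constraint and what it forces:

  - -3x + 2y = -18: is a linear equation tying the variables together
  - y > x: bounds one variable relative to another variable
  - x² < 25: restricts x to |x| ≤ 4

The bounds confine x to {-4, -3, -2, -1, 0, 1, 2, 3, 4}. For each value, substitute into the equation:
  • x = -4: the equation forces y = -15, but y > x fails since -15 ≤ -4.
  • x = -3: the equation gives 2y = -27, so y would not be an integer.
  • x = -2: the equation forces y = -12, but y > x fails since -12 ≤ -2.
  • x = -1: the equation gives 2y = -21, so y would not be an integer.
  • x = 0: the equation forces y = -9, but y > x fails since -9 ≤ 0.
  • x = 1: the equation gives 2y = -15, so y would not be an integer.
  • x = 2: the equation forces y = -6, but y > x fails since -6 ≤ 2.
  • x = 3: the equation gives 2y = -9, so y would not be an integer.
  • x = 4: the equation forces y = -3, but y > x fails since -3 ≤ 4.
Every case fails, so no integer solution exists.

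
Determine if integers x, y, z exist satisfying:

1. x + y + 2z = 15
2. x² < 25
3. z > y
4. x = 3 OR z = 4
Yes

Take x = 3, y = 2, z = 5. Substituting into each constraint:
  (1) 3 + 2 + 2(5) = 15 ✓
  (2) x² = (3)² = 9, and 9 < 25 ✓
  (3) 5 > 2 ✓
  (4) x = 3, target 3 ✓ (first branch holds)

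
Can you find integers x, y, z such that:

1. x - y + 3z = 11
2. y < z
Yes

Take x = 8, y = 0, z = 1. Substituting into each constraint:
  (1) 8 + 0 + 3(1) = 11 ✓
  (2) 0 < 1 ✓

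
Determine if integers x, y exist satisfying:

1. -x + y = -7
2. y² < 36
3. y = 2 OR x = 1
Yes

Take x = 9, y = 2. Substituting into each constraint:
  (1) (-9) + 2 = -7 ✓
  (2) y² = (2)² = 4, and 4 < 36 ✓
  (3) y = 2, target 2 ✓ (first branch holds)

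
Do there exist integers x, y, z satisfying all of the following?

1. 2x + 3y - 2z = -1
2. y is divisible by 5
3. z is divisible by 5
Yes

Take x = 12, y = -5, z = 5. Substituting into each constraint:
  (1) 2(12) + 3(-5) - 2(5) = -1 ✓
  (2) -5 = 5 × -1, remainder 0 ✓
  (3) 5 = 5 × 1, remainder 0 ✓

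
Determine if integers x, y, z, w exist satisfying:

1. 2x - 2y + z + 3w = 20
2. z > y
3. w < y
Yes

Take x = 11, y = 0, z = 1, w = -1. Substituting into each constraint:
  (1) 2(11) - 2(0) + 1 + 3(-1) = 20 ✓
  (2) 1 > 0 ✓
  (3) -1 < 0 ✓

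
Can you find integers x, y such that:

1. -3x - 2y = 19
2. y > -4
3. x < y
Yes

Take x = -5, y = -2. Substituting into each constraint:
  (1) -3(-5) - 2(-2) = 19 ✓
  (2) -2 > -4 ✓
  (3) -5 < -2 ✓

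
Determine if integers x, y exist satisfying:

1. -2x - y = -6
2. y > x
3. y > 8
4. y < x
No

A contradictory subset is {y > x, y < x}. No integer assignment can satisfy these jointly:

  - y > x: bounds one variable relative to another variable
  - y < x: bounds one variable relative to another variable

Direct contradiction: y > x and x > y cannot both hold.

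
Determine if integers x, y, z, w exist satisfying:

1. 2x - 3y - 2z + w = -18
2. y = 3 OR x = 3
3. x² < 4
Yes

Take x = 0, y = 3, z = 0, w = -9. Substituting into each constraint:
  (1) 2(0) - 3(3) - 2(0) + (-9) = -18 ✓
  (2) y = 3, target 3 ✓ (first branch holds)
  (3) x² = (0)² = 0, and 0 < 4 ✓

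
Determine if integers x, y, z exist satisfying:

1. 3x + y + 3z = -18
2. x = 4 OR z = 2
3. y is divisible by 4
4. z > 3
Yes

Take x = 4, y = -48, z = 6. Substituting into each constraint:
  (1) 3(4) + (-48) + 3(6) = -18 ✓
  (2) x = 4, target 4 ✓ (first branch holds)
  (3) -48 = 4 × -12, remainder 0 ✓
  (4) 6 > 3 ✓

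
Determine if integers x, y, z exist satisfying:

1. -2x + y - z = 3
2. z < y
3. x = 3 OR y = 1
Yes

Take x = -1, y = 1, z = 0. Substituting into each constraint:
  (1) -2(-1) + 1 + 0 = 3 ✓
  (2) 0 < 1 ✓
  (3) y = 1, target 1 ✓ (second branch holds)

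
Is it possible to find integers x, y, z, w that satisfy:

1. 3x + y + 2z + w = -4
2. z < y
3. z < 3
Yes

Take x = 0, y = 0, z = -1, w = -2. Substituting into each constraint:
  (1) 3(0) + 0 + 2(-1) + (-2) = -4 ✓
  (2) -1 < 0 ✓
  (3) -1 < 3 ✓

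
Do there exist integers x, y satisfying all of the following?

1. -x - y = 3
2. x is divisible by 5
Yes

Take x = 0, y = -3. Substituting into each constraint:
  (1) 0 + 3 = 3 ✓
  (2) 0 = 5 × 0, remainder 0 ✓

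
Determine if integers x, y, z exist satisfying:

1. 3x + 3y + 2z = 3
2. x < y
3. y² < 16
Yes

Take x = -1, y = 0, z = 3. Substituting into each constraint:
  (1) 3(-1) + 3(0) + 2(3) = 3 ✓
  (2) -1 < 0 ✓
  (3) y² = (0)² = 0, and 0 < 16 ✓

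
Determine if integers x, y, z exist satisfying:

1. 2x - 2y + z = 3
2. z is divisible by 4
No

The full constraint system is jointly infeasible over the integers. Each constraint and what it forces:

  - 2x - 2y + z = 3: is a linear equation tying the variables together
  - z is divisible by 4: restricts z to multiples of 4

Modular obstruction: writing z = 4z', every remaining term of the linear equation is divisible by 2, so the left side is ≡ 0 (mod 2); but the right side 3 ≡ 1 (mod 2). No integers can satisfy it.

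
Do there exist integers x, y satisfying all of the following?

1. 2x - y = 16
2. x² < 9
Yes

Take x = 0, y = -16. Substituting into each constraint:
  (1) 2(0) + 16 = 16 ✓
  (2) x² = (0)² = 0, and 0 < 9 ✓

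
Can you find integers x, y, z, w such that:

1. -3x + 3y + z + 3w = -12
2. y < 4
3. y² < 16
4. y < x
Yes

Take x = 0, y = -1, z = 0, w = -3. Substituting into each constraint:
  (1) -3(0) + 3(-1) + 0 + 3(-3) = -12 ✓
  (2) -1 < 4 ✓
  (3) y² = (-1)² = 1, and 1 < 16 ✓
  (4) -1 < 0 ✓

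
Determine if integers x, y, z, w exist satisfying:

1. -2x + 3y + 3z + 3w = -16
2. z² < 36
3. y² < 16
Yes

Take x = 2, y = 0, z = 0, w = -4. Substituting into each constraint:
  (1) -2(2) + 3(0) + 3(0) + 3(-4) = -16 ✓
  (2) z² = (0)² = 0, and 0 < 36 ✓
  (3) y² = (0)² = 0, and 0 < 16 ✓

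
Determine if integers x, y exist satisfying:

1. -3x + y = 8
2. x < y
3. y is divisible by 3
No

A contradictory subset is {-3x + y = 8, y is divisible by 3}. No integer assignment can satisfy these jointly:

  - -3x + y = 8: is a linear equation tying the variables together
  - y is divisible by 3: restricts y to multiples of 3

Modular obstruction: writing y = 3y', every remaining term of the linear equation is divisible by 3, so the left side is ≡ 0 (mod 3); but the right side 8 ≡ 2 (mod 3). No integers can satisfy it.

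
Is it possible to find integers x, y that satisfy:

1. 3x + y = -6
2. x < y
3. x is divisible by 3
Yes

Take x = -3, y = 3. Substituting into each constraint:
  (1) 3(-3) + 3 = -6 ✓
  (2) -3 < 3 ✓
  (3) -3 = 3 × -1, remainder 0 ✓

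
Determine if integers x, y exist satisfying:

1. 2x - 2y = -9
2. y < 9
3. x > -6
No

Even the single constraint (2x - 2y = -9) is infeasible over the integers.

  - 2x - 2y = -9: every term on the left is divisible by 2, so the LHS ≡ 0 (mod 2), but the RHS -9 is not — no integer solution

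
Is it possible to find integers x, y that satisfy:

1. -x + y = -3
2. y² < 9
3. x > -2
Yes

Take x = 3, y = 0. Substituting into each constraint:
  (1) (-3) + 0 = -3 ✓
  (2) y² = (0)² = 0, and 0 < 9 ✓
  (3) 3 > -2 ✓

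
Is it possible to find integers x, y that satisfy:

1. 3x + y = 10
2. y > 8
Yes

Take x = 0, y = 10. Substituting into each constraint:
  (1) 3(0) + 10 = 10 ✓
  (2) 10 > 8 ✓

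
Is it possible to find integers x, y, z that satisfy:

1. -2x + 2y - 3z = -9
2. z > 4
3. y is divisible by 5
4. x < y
Yes

Take x = -3, y = 0, z = 5. Substituting into each constraint:
  (1) -2(-3) + 2(0) - 3(5) = -9 ✓
  (2) 5 > 4 ✓
  (3) 0 = 5 × 0, remainder 0 ✓
  (4) -3 < 0 ✓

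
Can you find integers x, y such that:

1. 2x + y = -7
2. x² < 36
Yes

Take x = -4, y = 1. Substituting into each constraint:
  (1) 2(-4) + 1 = -7 ✓
  (2) x² = (-4)² = 16, and 16 < 36 ✓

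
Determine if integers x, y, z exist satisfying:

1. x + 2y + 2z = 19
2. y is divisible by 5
Yes

Take x = 19, y = 0, z = 0. Substituting into each constraint:
  (1) 19 + 2(0) + 2(0) = 19 ✓
  (2) 0 = 5 × 0, remainder 0 ✓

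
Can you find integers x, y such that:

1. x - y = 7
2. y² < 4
Yes

Take x = 7, y = 0. Substituting into each constraint:
  (1) 7 + 0 = 7 ✓
  (2) y² = (0)² = 0, and 0 < 4 ✓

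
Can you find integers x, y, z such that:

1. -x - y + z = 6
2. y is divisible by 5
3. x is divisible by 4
Yes

Take x = 0, y = 0, z = 6. Substituting into each constraint:
  (1) 0 + 0 + 6 = 6 ✓
  (2) 0 = 5 × 0, remainder 0 ✓
  (3) 0 = 4 × 0, remainder 0 ✓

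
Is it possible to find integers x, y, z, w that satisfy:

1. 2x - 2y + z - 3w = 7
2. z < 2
Yes

Take x = 2, y = 0, z = 0, w = -1. Substituting into each constraint:
  (1) 2(2) - 2(0) + 0 - 3(-1) = 7 ✓
  (2) 0 < 2 ✓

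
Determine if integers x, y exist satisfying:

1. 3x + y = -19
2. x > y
Yes

Take x = 0, y = -19. Substituting into each constraint:
  (1) 3(0) + (-19) = -19 ✓
  (2) 0 > -19 ✓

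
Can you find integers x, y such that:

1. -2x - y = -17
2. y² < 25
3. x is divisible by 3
Yes

Take x = 9, y = -1. Substituting into each constraint:
  (1) -2(9) + 1 = -17 ✓
  (2) y² = (-1)² = 1, and 1 < 25 ✓
  (3) 9 = 3 × 3, remainder 0 ✓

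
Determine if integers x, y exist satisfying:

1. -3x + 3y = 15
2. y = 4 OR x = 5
Yes

Take x = 5, y = 10. Substituting into each constraint:
  (1) -3(5) + 3(10) = 15 ✓
  (2) x = 5, target 5 ✓ (second branch holds)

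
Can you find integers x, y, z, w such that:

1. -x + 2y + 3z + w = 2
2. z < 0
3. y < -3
Yes

Take x = 0, y = -4, z = -1, w = 13. Substituting into each constraint:
  (1) 0 + 2(-4) + 3(-1) + 13 = 2 ✓
  (2) -1 < 0 ✓
  (3) -4 < -3 ✓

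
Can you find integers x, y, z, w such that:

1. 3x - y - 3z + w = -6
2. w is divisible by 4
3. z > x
Yes

Take x = 0, y = 3, z = 1, w = 0. Substituting into each constraint:
  (1) 3(0) + (-3) - 3(1) + 0 = -6 ✓
  (2) 0 = 4 × 0, remainder 0 ✓
  (3) 1 > 0 ✓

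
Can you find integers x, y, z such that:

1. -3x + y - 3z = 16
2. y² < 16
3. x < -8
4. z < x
No

The full constraint system is jointly infeasible over the integers. Each constraint and what it forces:

  - -3x + y - 3z = 16: is a linear equation tying the variables together
  - y² < 16: restricts y to |y| ≤ 3
  - x < -8: bounds one variable relative to a constant
  - z < x: bounds one variable relative to another variable

Propagating the comparison: z < x and x ≤ -9 give z ≤ -10. Range argument: with x ∈ [−∞, -9], y ∈ [-3, 3], z ∈ [−∞, -10], the left side of the equation is at least 54, but the right side is 16 < 54. No integer solution exists.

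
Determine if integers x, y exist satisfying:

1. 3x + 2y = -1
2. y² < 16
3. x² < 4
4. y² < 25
Yes

Take x = 1, y = -2. Substituting into each constraint:
  (1) 3(1) + 2(-2) = -1 ✓
  (2) y² = (-2)² = 4, and 4 < 16 ✓
  (3) x² = (1)² = 1, and 1 < 4 ✓
  (4) y² = (-2)² = 4, and 4 < 25 ✓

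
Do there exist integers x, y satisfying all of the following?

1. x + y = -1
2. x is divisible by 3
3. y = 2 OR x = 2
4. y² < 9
Yes

Take x = -3, y = 2. Substituting into each constraint:
  (1) (-3) + 2 = -1 ✓
  (2) -3 = 3 × -1, remainder 0 ✓
  (3) y = 2, target 2 ✓ (first branch holds)
  (4) y² = (2)² = 4, and 4 < 9 ✓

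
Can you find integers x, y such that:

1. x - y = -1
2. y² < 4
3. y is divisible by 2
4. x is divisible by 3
No

The full constraint system is jointly infeasible over the integers. Each constraint and what it forces:

  - x - y = -1: is a linear equation tying the variables together
  - y² < 4: restricts y to |y| ≤ 1
  - y is divisible by 2: restricts y to multiples of 2
  - x is divisible by 3: restricts x to multiples of 3

The bounds confine y to {0} with 2 | y. For each value, substitute into the equation:
  • y = 0: the equation forces x = -1, but 3 does not divide -1.
Every case fails, so no integer solution exists.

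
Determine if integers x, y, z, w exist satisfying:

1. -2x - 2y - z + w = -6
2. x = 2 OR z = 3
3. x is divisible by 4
Yes

Take x = 0, y = 1, z = 3, w = -1. Substituting into each constraint:
  (1) -2(0) - 2(1) + (-3) + (-1) = -6 ✓
  (2) z = 3, target 3 ✓ (second branch holds)
  (3) 0 = 4 × 0, remainder 0 ✓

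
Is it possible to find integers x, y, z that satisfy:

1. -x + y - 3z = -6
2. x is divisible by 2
Yes

Take x = 0, y = -6, z = 0. Substituting into each constraint:
  (1) 0 + (-6) - 3(0) = -6 ✓
  (2) 0 = 2 × 0, remainder 0 ✓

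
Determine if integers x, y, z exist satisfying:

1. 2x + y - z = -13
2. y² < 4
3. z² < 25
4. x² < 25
Yes

Take x = -4, y = -1, z = 4. Substituting into each constraint:
  (1) 2(-4) + (-1) + (-4) = -13 ✓
  (2) y² = (-1)² = 1, and 1 < 4 ✓
  (3) z² = (4)² = 16, and 16 < 25 ✓
  (4) x² = (-4)² = 16, and 16 < 25 ✓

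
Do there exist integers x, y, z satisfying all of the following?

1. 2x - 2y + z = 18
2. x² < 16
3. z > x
Yes

Take x = -1, y = -10, z = 0. Substituting into each constraint:
  (1) 2(-1) - 2(-10) + 0 = 18 ✓
  (2) x² = (-1)² = 1, and 1 < 16 ✓
  (3) 0 > -1 ✓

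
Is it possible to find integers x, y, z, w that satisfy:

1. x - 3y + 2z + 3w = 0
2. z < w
Yes

Take x = 2, y = 0, z = -1, w = 0. Substituting into each constraint:
  (1) 2 - 3(0) + 2(-1) + 3(0) = 0 ✓
  (2) -1 < 0 ✓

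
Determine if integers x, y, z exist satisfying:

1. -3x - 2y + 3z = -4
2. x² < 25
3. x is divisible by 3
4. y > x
Yes

Take x = 0, y = 2, z = 0. Substituting into each constraint:
  (1) -3(0) - 2(2) + 3(0) = -4 ✓
  (2) x² = (0)² = 0, and 0 < 25 ✓
  (3) 0 = 3 × 0, remainder 0 ✓
  (4) 2 > 0 ✓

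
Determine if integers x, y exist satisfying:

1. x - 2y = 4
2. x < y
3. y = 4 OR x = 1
No

The full constraint system is jointly infeasible over the integers. Each constraint and what it forces:

  - x - 2y = 4: is a linear equation tying the variables together
  - x < y: bounds one variable relative to another variable
  - y = 4 OR x = 1: forces a choice: either y = 4 or x = 1

Split on the disjunction (y = 4 OR x = 1):
  • If y = 4: the equation forces x = 12, giving (y, x) = (4, 12), which violates y > x.
  • If x = 1: with x = 1, every remaining term of the linear equation is divisible by 2, so the left side is ≡ 0 (mod 2); but the right side 3 ≡ 1 (mod 2). No integers can satisfy it.
Both branches are infeasible, so the system has no integer solution.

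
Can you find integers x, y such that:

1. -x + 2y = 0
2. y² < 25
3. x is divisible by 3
Yes

Take x = 0, y = 0. Substituting into each constraint:
  (1) 0 + 2(0) = 0 ✓
  (2) y² = (0)² = 0, and 0 < 25 ✓
  (3) 0 = 3 × 0, remainder 0 ✓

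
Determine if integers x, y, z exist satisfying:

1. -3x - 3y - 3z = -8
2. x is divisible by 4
No

Even the single constraint (-3x - 3y - 3z = -8) is infeasible over the integers.

  - -3x - 3y - 3z = -8: every term on the left is divisible by 3, so the LHS ≡ 0 (mod 3), but the RHS -8 is not — no integer solution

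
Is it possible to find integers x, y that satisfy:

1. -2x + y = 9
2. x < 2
Yes

Take x = -4, y = 1. Substituting into each constraint:
  (1) -2(-4) + 1 = 9 ✓
  (2) -4 < 2 ✓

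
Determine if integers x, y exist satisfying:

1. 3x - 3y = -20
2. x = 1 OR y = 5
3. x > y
No

Even the single constraint (3x - 3y = -20) is infeasible over the integers.

  - 3x - 3y = -20: every term on the left is divisible by 3, so the LHS ≡ 0 (mod 3), but the RHS -20 is not — no integer solution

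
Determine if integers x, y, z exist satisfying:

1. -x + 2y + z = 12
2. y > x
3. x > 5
Yes

Take x = 6, y = 7, z = 4. Substituting into each constraint:
  (1) (-6) + 2(7) + 4 = 12 ✓
  (2) 7 > 6 ✓
  (3) 6 > 5 ✓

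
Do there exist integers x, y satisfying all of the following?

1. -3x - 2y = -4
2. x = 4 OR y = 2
Yes

Take x = 0, y = 2. Substituting into each constraint:
  (1) -3(0) - 2(2) = -4 ✓
  (2) y = 2, target 2 ✓ (second branch holds)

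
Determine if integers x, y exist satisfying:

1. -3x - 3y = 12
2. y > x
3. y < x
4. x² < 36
No

A contradictory subset is {y > x, y < x}. No integer assignment can satisfy these jointly:

  - y > x: bounds one variable relative to another variable
  - y < x: bounds one variable relative to another variable

Direct contradiction: y > x and x > y cannot both hold.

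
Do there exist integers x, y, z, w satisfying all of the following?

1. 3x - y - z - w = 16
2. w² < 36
Yes

Take x = 6, y = 2, z = 0, w = 0. Substituting into each constraint:
  (1) 3(6) + (-2) + 0 + 0 = 16 ✓
  (2) w² = (0)² = 0, and 0 < 36 ✓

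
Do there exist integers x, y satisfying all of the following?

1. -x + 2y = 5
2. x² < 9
Yes

Take x = -1, y = 2. Substituting into each constraint:
  (1) 1 + 2(2) = 5 ✓
  (2) x² = (-1)² = 1, and 1 < 9 ✓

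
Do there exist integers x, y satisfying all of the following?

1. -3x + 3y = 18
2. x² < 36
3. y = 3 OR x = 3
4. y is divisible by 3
Yes

Take x = -3, y = 3. Substituting into each constraint:
  (1) -3(-3) + 3(3) = 18 ✓
  (2) x² = (-3)² = 9, and 9 < 36 ✓
  (3) y = 3, target 3 ✓ (first branch holds)
  (4) 3 = 3 × 1, remainder 0 ✓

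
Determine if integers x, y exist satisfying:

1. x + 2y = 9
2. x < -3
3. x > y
No

The full constraint system is jointly infeasible over the integers. Each constraint and what it forces:

  - x + 2y = 9: is a linear equation tying the variables together
  - x < -3: bounds one variable relative to a constant
  - x > y: bounds one variable relative to another variable

Propagating the comparison: y < x and x ≤ -4 give y ≤ -5. Range argument: with x ∈ [−∞, -4], y ∈ [−∞, -5], the left side of the equation is at most -14, but the right side is 9 > -14. No integer solution exists.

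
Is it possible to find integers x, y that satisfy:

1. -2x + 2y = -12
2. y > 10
Yes

Take x = 17, y = 11. Substituting into each constraint:
  (1) -2(17) + 2(11) = -12 ✓
  (2) 11 > 10 ✓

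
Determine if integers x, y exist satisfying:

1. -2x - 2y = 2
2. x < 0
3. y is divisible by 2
Yes

Take x = -1, y = 0. Substituting into each constraint:
  (1) -2(-1) - 2(0) = 2 ✓
  (2) -1 < 0 ✓
  (3) 0 = 2 × 0, remainder 0 ✓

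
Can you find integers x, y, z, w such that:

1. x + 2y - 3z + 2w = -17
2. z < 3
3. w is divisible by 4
Yes

Take x = -17, y = 0, z = 0, w = 0. Substituting into each constraint:
  (1) (-17) + 2(0) - 3(0) + 2(0) = -17 ✓
  (2) 0 < 3 ✓
  (3) 0 = 4 × 0, remainder 0 ✓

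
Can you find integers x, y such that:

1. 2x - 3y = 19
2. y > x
Yes

Take x = -22, y = -21. Substituting into each constraint:
  (1) 2(-22) - 3(-21) = 19 ✓
  (2) -21 > -22 ✓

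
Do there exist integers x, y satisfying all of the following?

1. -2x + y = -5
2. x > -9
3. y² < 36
Yes

Take x = 3, y = 1. Substituting into each constraint:
  (1) -2(3) + 1 = -5 ✓
  (2) 3 > -9 ✓
  (3) y² = (1)² = 1, and 1 < 36 ✓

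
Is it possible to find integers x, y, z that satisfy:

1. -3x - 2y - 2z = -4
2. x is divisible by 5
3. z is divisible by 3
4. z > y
Yes

Take x = -10, y = 8, z = 9. Substituting into each constraint:
  (1) -3(-10) - 2(8) - 2(9) = -4 ✓
  (2) -10 = 5 × -2, remainder 0 ✓
  (3) 9 = 3 × 3, remainder 0 ✓
  (4) 9 > 8 ✓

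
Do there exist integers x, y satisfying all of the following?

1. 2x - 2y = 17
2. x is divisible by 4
No

Even the single constraint (2x - 2y = 17) is infeasible over the integers.

  - 2x - 2y = 17: every term on the left is divisible by 2, so the LHS ≡ 0 (mod 2), but the RHS 17 is not — no integer solution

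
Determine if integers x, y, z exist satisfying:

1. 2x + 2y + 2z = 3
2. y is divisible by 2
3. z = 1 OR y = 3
No

Even the single constraint (2x + 2y + 2z = 3) is infeasible over the integers.

  - 2x + 2y + 2z = 3: every term on the left is divisible by 2, so the LHS ≡ 0 (mod 2), but the RHS 3 is not — no integer solution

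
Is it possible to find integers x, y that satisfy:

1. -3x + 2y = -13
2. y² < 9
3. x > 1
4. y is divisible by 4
No

The full constraint system is jointly infeasible over the integers. Each constraint and what it forces:

  - -3x + 2y = -13: is a linear equation tying the variables together
  - y² < 9: restricts y to |y| ≤ 2
  - x > 1: bounds one variable relative to a constant
  - y is divisible by 4: restricts y to multiples of 4

The bounds confine y to {0} with 4 | y. For each value, substitute into the equation:
  • y = 0: the equation gives -3x = -13, so x would not be an integer.
Every case fails, so no integer solution exists.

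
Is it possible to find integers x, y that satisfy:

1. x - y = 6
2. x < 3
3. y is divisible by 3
Yes

Take x = 0, y = -6. Substituting into each constraint:
  (1) 0 + 6 = 6 ✓
  (2) 0 < 3 ✓
  (3) -6 = 3 × -2, remainder 0 ✓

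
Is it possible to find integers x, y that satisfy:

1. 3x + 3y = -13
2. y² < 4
No

Even the single constraint (3x + 3y = -13) is infeasible over the integers.

  - 3x + 3y = -13: every term on the left is divisible by 3, so the LHS ≡ 0 (mod 3), but the RHS -13 is not — no integer solution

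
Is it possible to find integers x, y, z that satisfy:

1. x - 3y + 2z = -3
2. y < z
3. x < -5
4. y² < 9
Yes

Take x = -7, y = 0, z = 2. Substituting into each constraint:
  (1) (-7) - 3(0) + 2(2) = -3 ✓
  (2) 0 < 2 ✓
  (3) -7 < -5 ✓
  (4) y² = (0)² = 0, and 0 < 9 ✓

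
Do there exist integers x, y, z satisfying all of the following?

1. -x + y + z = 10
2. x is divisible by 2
Yes

Take x = 0, y = 0, z = 10. Substituting into each constraint:
  (1) 0 + 0 + 10 = 10 ✓
  (2) 0 = 2 × 0, remainder 0 ✓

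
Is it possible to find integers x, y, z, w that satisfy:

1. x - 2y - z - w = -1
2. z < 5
Yes

Take x = 0, y = 0, z = 0, w = 1. Substituting into each constraint:
  (1) 0 - 2(0) + 0 + (-1) = -1 ✓
  (2) 0 < 5 ✓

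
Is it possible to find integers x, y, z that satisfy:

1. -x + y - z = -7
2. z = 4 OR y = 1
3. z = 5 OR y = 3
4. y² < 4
Yes

Take x = 3, y = 1, z = 5. Substituting into each constraint:
  (1) (-3) + 1 + (-5) = -7 ✓
  (2) y = 1, target 1 ✓ (second branch holds)
  (3) z = 5, target 5 ✓ (first branch holds)
  (4) y² = (1)² = 1, and 1 < 4 ✓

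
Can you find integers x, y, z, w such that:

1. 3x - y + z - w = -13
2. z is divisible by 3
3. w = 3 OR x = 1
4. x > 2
Yes

Take x = 3, y = 19, z = 0, w = 3. Substituting into each constraint:
  (1) 3(3) + (-19) + 0 + (-3) = -13 ✓
  (2) 0 = 3 × 0, remainder 0 ✓
  (3) w = 3, target 3 ✓ (first branch holds)
  (4) 3 > 2 ✓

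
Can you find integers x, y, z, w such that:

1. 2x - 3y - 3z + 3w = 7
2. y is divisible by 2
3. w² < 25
Yes

Take x = 2, y = 0, z = -1, w = 0. Substituting into each constraint:
  (1) 2(2) - 3(0) - 3(-1) + 3(0) = 7 ✓
  (2) 0 = 2 × 0, remainder 0 ✓
  (3) w² = (0)² = 0, and 0 < 25 ✓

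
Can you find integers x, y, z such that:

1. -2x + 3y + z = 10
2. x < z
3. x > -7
Yes

Take x = 0, y = 3, z = 1. Substituting into each constraint:
  (1) -2(0) + 3(3) + 1 = 10 ✓
  (2) 0 < 1 ✓
  (3) 0 > -7 ✓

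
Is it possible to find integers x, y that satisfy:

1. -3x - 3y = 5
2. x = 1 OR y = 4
No

Even the single constraint (-3x - 3y = 5) is infeasible over the integers.

  - -3x - 3y = 5: every term on the left is divisible by 3, so the LHS ≡ 0 (mod 3), but the RHS 5 is not — no integer solution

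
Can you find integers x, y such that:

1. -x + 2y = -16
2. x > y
Yes

Take x = 16, y = 0. Substituting into each constraint:
  (1) (-16) + 2(0) = -16 ✓
  (2) 16 > 0 ✓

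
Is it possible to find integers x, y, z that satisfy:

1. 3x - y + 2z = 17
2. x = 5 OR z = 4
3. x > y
Yes

Take x = 4, y = 3, z = 4. Substituting into each constraint:
  (1) 3(4) + (-3) + 2(4) = 17 ✓
  (2) z = 4, target 4 ✓ (second branch holds)
  (3) 4 > 3 ✓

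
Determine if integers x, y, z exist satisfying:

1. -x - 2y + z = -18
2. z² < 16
Yes

Take x = 18, y = 0, z = 0. Substituting into each constraint:
  (1) (-18) - 2(0) + 0 = -18 ✓
  (2) z² = (0)² = 0, and 0 < 16 ✓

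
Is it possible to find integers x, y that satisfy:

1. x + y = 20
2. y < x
Yes

Take x = 20, y = 0. Substituting into each constraint:
  (1) 20 + 0 = 20 ✓
  (2) 0 < 20 ✓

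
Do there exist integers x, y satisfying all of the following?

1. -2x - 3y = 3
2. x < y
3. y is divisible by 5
Yes

Take x = -9, y = 5. Substituting into each constraint:
  (1) -2(-9) - 3(5) = 3 ✓
  (2) -9 < 5 ✓
  (3) 5 = 5 × 1, remainder 0 ✓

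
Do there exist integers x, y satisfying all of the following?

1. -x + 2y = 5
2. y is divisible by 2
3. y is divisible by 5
Yes

Take x = -5, y = 0. Substituting into each constraint:
  (1) 5 + 2(0) = 5 ✓
  (2) 0 = 2 × 0, remainder 0 ✓
  (3) 0 = 5 × 0, remainder 0 ✓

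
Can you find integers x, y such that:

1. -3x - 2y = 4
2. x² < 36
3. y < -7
Yes

Take x = 4, y = -8. Substituting into each constraint:
  (1) -3(4) - 2(-8) = 4 ✓
  (2) x² = (4)² = 16, and 16 < 36 ✓
  (3) -8 < -7 ✓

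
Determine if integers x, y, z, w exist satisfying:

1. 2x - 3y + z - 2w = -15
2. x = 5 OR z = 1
Yes

Take x = 5, y = 8, z = -1, w = 0. Substituting into each constraint:
  (1) 2(5) - 3(8) + (-1) - 2(0) = -15 ✓
  (2) x = 5, target 5 ✓ (first branch holds)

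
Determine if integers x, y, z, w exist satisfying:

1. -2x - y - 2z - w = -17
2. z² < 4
Yes

Take x = 8, y = 0, z = 0, w = 1. Substituting into each constraint:
  (1) -2(8) + 0 - 2(0) + (-1) = -17 ✓
  (2) z² = (0)² = 0, and 0 < 4 ✓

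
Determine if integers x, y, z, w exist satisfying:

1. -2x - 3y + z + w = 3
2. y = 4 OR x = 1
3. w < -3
Yes

Take x = 1, y = -3, z = 0, w = -4. Substituting into each constraint:
  (1) -2(1) - 3(-3) + 0 + (-4) = 3 ✓
  (2) x = 1, target 1 ✓ (second branch holds)
  (3) -4 < -3 ✓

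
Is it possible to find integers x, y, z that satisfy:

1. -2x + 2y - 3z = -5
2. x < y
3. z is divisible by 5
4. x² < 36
Yes

Take x = 0, y = 5, z = 5. Substituting into each constraint:
  (1) -2(0) + 2(5) - 3(5) = -5 ✓
  (2) 0 < 5 ✓
  (3) 5 = 5 × 1, remainder 0 ✓
  (4) x² = (0)² = 0, and 0 < 36 ✓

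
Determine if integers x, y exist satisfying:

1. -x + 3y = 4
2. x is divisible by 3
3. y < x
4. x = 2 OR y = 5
No

A contradictory subset is {-x + 3y = 4, x is divisible by 3}. No integer assignment can satisfy these jointly:

  - -x + 3y = 4: is a linear equation tying the variables together
  - x is divisible by 3: restricts x to multiples of 3

Modular obstruction: writing x = 3x', every remaining term of the linear equation is divisible by 3, so the left side is ≡ 0 (mod 3); but the right side 4 ≡ 1 (mod 3). No integers can satisfy it.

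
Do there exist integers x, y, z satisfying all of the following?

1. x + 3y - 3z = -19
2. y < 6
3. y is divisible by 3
Yes

Take x = -19, y = 0, z = 0. Substituting into each constraint:
  (1) (-19) + 3(0) - 3(0) = -19 ✓
  (2) 0 < 6 ✓
  (3) 0 = 3 × 0, remainder 0 ✓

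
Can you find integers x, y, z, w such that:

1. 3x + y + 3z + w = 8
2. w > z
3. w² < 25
Yes

Take x = 1, y = 0, z = 1, w = 2. Substituting into each constraint:
  (1) 3(1) + 0 + 3(1) + 2 = 8 ✓
  (2) 2 > 1 ✓
  (3) w² = (2)² = 4, and 4 < 25 ✓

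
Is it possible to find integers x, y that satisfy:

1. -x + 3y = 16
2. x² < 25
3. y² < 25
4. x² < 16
No

A contradictory subset is {-x + 3y = 16, y² < 25, x² < 16}. No integer assignment can satisfy these jointly:

  - -x + 3y = 16: is a linear equation tying the variables together
  - y² < 25: restricts y to |y| ≤ 4
  - x² < 16: restricts x to |x| ≤ 3

Range argument: with x ∈ [-3, 3], y ∈ [-4, 4], the left side of the equation is at most 15, but the right side is 16 > 15. No integer solution exists.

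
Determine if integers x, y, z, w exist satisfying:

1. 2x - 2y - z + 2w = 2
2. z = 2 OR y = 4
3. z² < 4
Yes

Take x = 5, y = 4, z = 0, w = 0. Substituting into each constraint:
  (1) 2(5) - 2(4) + 0 + 2(0) = 2 ✓
  (2) y = 4, target 4 ✓ (second branch holds)
  (3) z² = (0)² = 0, and 0 < 4 ✓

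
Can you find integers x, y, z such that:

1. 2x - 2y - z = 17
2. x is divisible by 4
Yes

Take x = 0, y = 0, z = -17. Substituting into each constraint:
  (1) 2(0) - 2(0) + 17 = 17 ✓
  (2) 0 = 4 × 0, remainder 0 ✓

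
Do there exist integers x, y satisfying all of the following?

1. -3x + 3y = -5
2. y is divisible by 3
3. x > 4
No

Even the single constraint (-3x + 3y = -5) is infeasible over the integers.

  - -3x + 3y = -5: every term on the left is divisible by 3, so the LHS ≡ 0 (mod 3), but the RHS -5 is not — no integer solution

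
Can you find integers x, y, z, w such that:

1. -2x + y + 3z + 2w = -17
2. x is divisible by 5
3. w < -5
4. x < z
Yes

Take x = 0, y = -8, z = 1, w = -6. Substituting into each constraint:
  (1) -2(0) + (-8) + 3(1) + 2(-6) = -17 ✓
  (2) 0 = 5 × 0, remainder 0 ✓
  (3) -6 < -5 ✓
  (4) 0 < 1 ✓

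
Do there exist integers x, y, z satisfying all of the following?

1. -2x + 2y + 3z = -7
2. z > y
Yes

Take x = 5, y = 0, z = 1. Substituting into each constraint:
  (1) -2(5) + 2(0) + 3(1) = -7 ✓
  (2) 1 > 0 ✓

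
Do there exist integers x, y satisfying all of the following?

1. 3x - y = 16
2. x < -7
Yes

Take x = -8, y = -40. Substituting into each constraint:
  (1) 3(-8) + 40 = 16 ✓
  (2) -8 < -7 ✓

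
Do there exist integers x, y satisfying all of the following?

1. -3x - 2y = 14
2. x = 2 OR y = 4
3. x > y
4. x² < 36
Yes

Take x = 2, y = -10. Substituting into each constraint:
  (1) -3(2) - 2(-10) = 14 ✓
  (2) x = 2, target 2 ✓ (first branch holds)
  (3) 2 > -10 ✓
  (4) x² = (2)² = 4, and 4 < 36 ✓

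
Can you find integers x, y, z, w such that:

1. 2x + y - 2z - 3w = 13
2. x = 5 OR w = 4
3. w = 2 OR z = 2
Yes

Take x = 5, y = -1, z = -5, w = 2. Substituting into each constraint:
  (1) 2(5) + (-1) - 2(-5) - 3(2) = 13 ✓
  (2) x = 5, target 5 ✓ (first branch holds)
  (3) w = 2, target 2 ✓ (first branch holds)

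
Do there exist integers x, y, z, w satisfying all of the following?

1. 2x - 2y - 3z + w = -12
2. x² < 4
Yes

Take x = 0, y = 0, z = 0, w = -12. Substituting into each constraint:
  (1) 2(0) - 2(0) - 3(0) + (-12) = -12 ✓
  (2) x² = (0)² = 0, and 0 < 4 ✓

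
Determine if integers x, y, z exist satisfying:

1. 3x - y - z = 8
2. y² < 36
Yes

Take x = 3, y = 0, z = 1. Substituting into each constraint:
  (1) 3(3) + 0 + (-1) = 8 ✓
  (2) y² = (0)² = 0, and 0 < 36 ✓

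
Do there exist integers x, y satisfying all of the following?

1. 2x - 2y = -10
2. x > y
No

The full constraint system is jointly infeasible over the integers. Each constraint and what it forces:

  - 2x - 2y = -10: is a linear equation tying the variables together
  - x > y: bounds one variable relative to another variable

From the equation, x − y = -5, i.e. x − y = -5; but x > y requires x − y ≥ 1. Contradiction.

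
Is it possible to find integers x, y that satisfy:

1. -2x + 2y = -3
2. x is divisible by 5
No

Even the single constraint (-2x + 2y = -3) is infeasible over the integers.

  - -2x + 2y = -3: every term on the left is divisible by 2, so the LHS ≡ 0 (mod 2), but the RHS -3 is not — no integer solution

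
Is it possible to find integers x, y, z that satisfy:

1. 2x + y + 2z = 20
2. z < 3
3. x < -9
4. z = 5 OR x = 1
No

A contradictory subset is {z < 3, x < -9, z = 5 OR x = 1}. No integer assignment can satisfy these jointly:

  - z < 3: bounds one variable relative to a constant
  - x < -9: bounds one variable relative to a constant
  - z = 5 OR x = 1: forces a choice: either z = 5 or x = 1

Split on the disjunction (z = 5 OR x = 1):
  • If z = 5: this contradicts the bound z ≤ 2.
  • If x = 1: this contradicts the bound x ≤ -10.
Both branches are infeasible, so the system has no integer solution.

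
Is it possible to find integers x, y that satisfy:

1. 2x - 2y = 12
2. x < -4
Yes

Take x = -5, y = -11. Substituting into each constraint:
  (1) 2(-5) - 2(-11) = 12 ✓
  (2) -5 < -4 ✓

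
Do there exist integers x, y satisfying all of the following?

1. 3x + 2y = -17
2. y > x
Yes

Take x = -5, y = -1. Substituting into each constraint:
  (1) 3(-5) + 2(-1) = -17 ✓
  (2) -1 > -5 ✓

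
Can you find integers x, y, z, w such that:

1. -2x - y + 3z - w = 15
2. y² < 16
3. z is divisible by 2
Yes

Take x = -8, y = 0, z = 0, w = 1. Substituting into each constraint:
  (1) -2(-8) + 0 + 3(0) + (-1) = 15 ✓
  (2) y² = (0)² = 0, and 0 < 16 ✓
  (3) 0 = 2 × 0, remainder 0 ✓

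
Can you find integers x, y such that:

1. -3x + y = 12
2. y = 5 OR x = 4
Yes

Take x = 4, y = 24. Substituting into each constraint:
  (1) -3(4) + 24 = 12 ✓
  (2) x = 4, target 4 ✓ (second branch holds)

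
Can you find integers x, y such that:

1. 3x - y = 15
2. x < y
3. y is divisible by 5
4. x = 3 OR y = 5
No

A contradictory subset is {3x - y = 15, x < y, x = 3 OR y = 5}. No integer assignment can satisfy these jointly:

  - 3x - y = 15: is a linear equation tying the variables together
  - x < y: bounds one variable relative to another variable
  - x = 3 OR y = 5: forces a choice: either x = 3 or y = 5

Split on the disjunction (x = 3 OR y = 5):
  • If x = 3: the equation forces y = -6, giving (x, y) = (3, -6), which violates y > x.
  • If y = 5: with y = 5, every remaining term of the linear equation is divisible by 3, so the left side is ≡ 0 (mod 3); but the right side 20 ≡ 2 (mod 3). No integers can satisfy it.
Both branches are infeasible, so the system has no integer solution.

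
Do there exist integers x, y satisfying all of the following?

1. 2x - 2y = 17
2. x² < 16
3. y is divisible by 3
No

Even the single constraint (2x - 2y = 17) is infeasible over the integers.

  - 2x - 2y = 17: every term on the left is divisible by 2, so the LHS ≡ 0 (mod 2), but the RHS 17 is not — no integer solution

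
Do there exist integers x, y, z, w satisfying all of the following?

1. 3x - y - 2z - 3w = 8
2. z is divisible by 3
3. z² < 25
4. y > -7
Yes

Take x = 3, y = 1, z = 0, w = 0. Substituting into each constraint:
  (1) 3(3) + (-1) - 2(0) - 3(0) = 8 ✓
  (2) 0 = 3 × 0, remainder 0 ✓
  (3) z² = (0)² = 0, and 0 < 25 ✓
  (4) 1 > -7 ✓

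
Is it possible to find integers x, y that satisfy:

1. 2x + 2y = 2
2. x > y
Yes

Take x = 1, y = 0. Substituting into each constraint:
  (1) 2(1) + 2(0) = 2 ✓
  (2) 1 > 0 ✓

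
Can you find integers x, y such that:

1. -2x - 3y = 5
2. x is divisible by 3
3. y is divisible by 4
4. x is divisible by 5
No

A contradictory subset is {-2x - 3y = 5, y is divisible by 4}. No integer assignment can satisfy these jointly:

  - -2x - 3y = 5: is a linear equation tying the variables together
  - y is divisible by 4: restricts y to multiples of 4

Modular obstruction: writing y = 4y', every remaining term of the linear equation is divisible by 2, so the left side is ≡ 0 (mod 2); but the right side 5 ≡ 1 (mod 2). No integers can satisfy it.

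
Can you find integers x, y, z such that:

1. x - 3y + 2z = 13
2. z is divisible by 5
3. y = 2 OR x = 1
Yes

Take x = 1, y = -4, z = 0. Substituting into each constraint:
  (1) 1 - 3(-4) + 2(0) = 13 ✓
  (2) 0 = 5 × 0, remainder 0 ✓
  (3) x = 1, target 1 ✓ (second branch holds)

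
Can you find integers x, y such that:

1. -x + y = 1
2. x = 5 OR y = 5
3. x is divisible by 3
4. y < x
No

A contradictory subset is {-x + y = 1, y < x}. No integer assignment can satisfy these jointly:

  - -x + y = 1: is a linear equation tying the variables together
  - y < x: bounds one variable relative to another variable

From the equation, x − y = -1, i.e. x − y = -1; but x > y requires x − y ≥ 1. Contradiction.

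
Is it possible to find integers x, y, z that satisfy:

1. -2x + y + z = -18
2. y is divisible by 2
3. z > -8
Yes

Take x = 6, y = 0, z = -6. Substituting into each constraint:
  (1) -2(6) + 0 + (-6) = -18 ✓
  (2) 0 = 2 × 0, remainder 0 ✓
  (3) -6 > -8 ✓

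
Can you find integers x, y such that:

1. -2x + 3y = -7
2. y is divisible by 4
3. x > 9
No

A contradictory subset is {-2x + 3y = -7, y is divisible by 4}. No integer assignment can satisfy these jointly:

  - -2x + 3y = -7: is a linear equation tying the variables together
  - y is divisible by 4: restricts y to multiples of 4

Modular obstruction: writing y = 4y', every remaining term of the linear equation is divisible by 2, so the left side is ≡ 0 (mod 2); but the right side -7 ≡ 1 (mod 2). No integers can satisfy it.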